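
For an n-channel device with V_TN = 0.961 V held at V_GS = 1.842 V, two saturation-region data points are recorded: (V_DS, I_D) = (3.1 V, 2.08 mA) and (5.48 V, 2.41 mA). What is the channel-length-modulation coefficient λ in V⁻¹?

λ = 0.0840 V⁻¹

With V_GS fixed, I_D ∝ (1 + λ V_DS) in saturation, so I_D2/I_D1 = (1 + λ V_DS2)/(1 + λ V_DS1).
2.41/2.08 = 1.159 = (1 + 5.48 λ)/(1 + 3.1 λ).
Solving: λ (I_D1 V_DS2 − I_D2 V_DS1) = I_D2 − I_D1, so λ = (2.41 − 2.08) / (2.08 × 5.48 − 2.41 × 3.1) = 0.33 / 3.93 = 0.084 V⁻¹.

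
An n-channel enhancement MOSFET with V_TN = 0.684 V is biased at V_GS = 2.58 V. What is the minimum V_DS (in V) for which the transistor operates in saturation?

V_DS,sat = 1.90 V

The boundary between triode and saturation is V_DS = V_GS − V_TN = V_ov.
V_ov = 2.58 − 0.684 = 1.9 V.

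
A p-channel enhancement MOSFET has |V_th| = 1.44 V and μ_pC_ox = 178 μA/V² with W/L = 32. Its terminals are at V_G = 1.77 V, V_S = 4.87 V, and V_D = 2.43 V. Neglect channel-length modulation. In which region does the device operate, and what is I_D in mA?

Saturation; I_D = 7.85 mA

V_SG = V_S − V_G = 4.87 − 1.77 = 3.1 V; V_SD = V_S − V_D = 4.87 − 2.43 = 2.44 V.
k_p = μ_pC_ox · (W/L) = 5.696 mA/V².
V_ov = V_SG − |V_th| = 3.1 − 1.44 = 1.66 V.
Since V_SD = 2.44 V ≥ V_ov = 1.66 V, the device is in saturation.
I_D = ½ k_p V_ov² = 0.5 × 5.696 × 1.66² = 7.85 mA.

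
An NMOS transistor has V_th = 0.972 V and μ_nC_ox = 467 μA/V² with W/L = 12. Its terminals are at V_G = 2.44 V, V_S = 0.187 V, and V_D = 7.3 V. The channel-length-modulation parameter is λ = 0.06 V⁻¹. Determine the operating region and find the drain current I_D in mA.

V_GS = V_G − V_S = 2.44 − 0.187 = 2.25 V; V_DS = V_D − V_S = 7.3 − 0.187 = 7.11 V.
k_n = μ_nC_ox · (W/L) = 5.604 mA/V².
V_ov = V_GS − V_th = 2.25 − 0.972 = 1.28 V.
Since V_DS = 7.11 V ≥ V_ov = 1.28 V, the device is in saturation.
I_D = ½ k_n V_ov² (1 + λ V_DS) = 0.5 × 5.604 × 1.28² × (1 + 0.06 × 7.11) = 6.56 mA.

Saturation; I_D = 6.56 mA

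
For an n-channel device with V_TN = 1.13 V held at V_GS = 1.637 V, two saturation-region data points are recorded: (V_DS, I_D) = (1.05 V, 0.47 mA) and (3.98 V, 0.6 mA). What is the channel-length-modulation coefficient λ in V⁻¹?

λ = 0.105 V⁻¹

With V_GS fixed, I_D ∝ (1 + λ V_DS) in saturation, so I_D2/I_D1 = (1 + λ V_DS2)/(1 + λ V_DS1).
0.6/0.47 = 1.277 = (1 + 3.98 λ)/(1 + 1.05 λ).
Solving: λ (I_D1 V_DS2 − I_D2 V_DS1) = I_D2 − I_D1, so λ = (0.6 − 0.47) / (0.47 × 3.98 − 0.6 × 1.05) = 0.13 / 1.24 = 0.105 V⁻¹.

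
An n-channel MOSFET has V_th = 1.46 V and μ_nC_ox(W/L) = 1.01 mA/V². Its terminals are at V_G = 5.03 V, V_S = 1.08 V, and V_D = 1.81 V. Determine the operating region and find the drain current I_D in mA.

Triode; I_D = 1.57 mA

V_GS = V_G − V_S = 5.03 − 1.08 = 3.95 V; V_DS = V_D − V_S = 1.81 − 1.08 = 0.73 V.
V_ov = V_GS − V_th = 3.95 − 1.46 = 2.49 V.
Since V_DS = 0.73 V < V_ov = 2.49 V, the device is in the triode region.
I_D = k_n [V_ov · V_DS − ½ V_DS²] = 1.01 × [2.49 × 0.73 − 0.5 × 0.73²] = 1.57 mA.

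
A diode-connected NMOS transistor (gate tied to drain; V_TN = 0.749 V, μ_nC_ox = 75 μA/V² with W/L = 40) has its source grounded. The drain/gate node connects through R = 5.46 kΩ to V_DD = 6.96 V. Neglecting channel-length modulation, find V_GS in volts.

V_GS = 1.56 V

With gate tied to drain, V_GS = V_DS ≥ V_GS − V_TN, so the device is in saturation.
k_n = μ_nC_ox · (W/L) = 3 mA/V².
KCL at the drain: ½ k_n (V_GS − V_TN)² = (V_DD − V_GS)/R.
Let x = V_GS − 0.749. Then 8.19 x² + x − 6.211 = 0, giving x = 0.812 V (positive root), so V_GS = 1.56 V.
I_D = (V_DD − V_GS)/R = (6.96 − 1.56) / 5.46 = 0.989 mA.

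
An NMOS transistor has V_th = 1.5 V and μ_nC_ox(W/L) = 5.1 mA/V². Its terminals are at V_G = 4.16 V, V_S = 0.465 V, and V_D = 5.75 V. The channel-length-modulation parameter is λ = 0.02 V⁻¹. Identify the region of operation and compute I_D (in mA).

Saturation; I_D = 13.6 mA

V_GS = V_G − V_S = 4.16 − 0.465 = 3.7 V; V_DS = V_D − V_S = 5.75 − 0.465 = 5.29 V.
V_ov = V_GS − V_th = 3.7 − 1.5 = 2.2 V.
Since V_DS = 5.29 V ≥ V_ov = 2.2 V, the device is in saturation.
I_D = ½ k_n V_ov² (1 + λ V_DS) = 0.5 × 5.1 × 2.2² × (1 + 0.02 × 5.29) = 13.6 mA.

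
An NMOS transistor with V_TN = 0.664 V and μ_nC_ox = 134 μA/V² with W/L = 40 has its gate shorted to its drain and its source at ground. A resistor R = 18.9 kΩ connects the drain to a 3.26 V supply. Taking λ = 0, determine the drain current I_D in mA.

With gate tied to drain, V_GS = V_DS ≥ V_GS − V_TN, so the device is in saturation.
k_n = μ_nC_ox · (W/L) = 5.36 mA/V².
KCL at the drain: ½ k_n (V_GS − V_TN)² = (V_DD − V_GS)/R.
Let x = V_GS − 0.664. Then 50.7 x² + x − 2.596 = 0, giving x = 0.217 V (positive root), so V_GS = 0.881 V.
I_D = (V_DD − V_GS)/R = (3.26 − 0.881) / 18.9 = 0.126 mA.

I_D = 0.126 mA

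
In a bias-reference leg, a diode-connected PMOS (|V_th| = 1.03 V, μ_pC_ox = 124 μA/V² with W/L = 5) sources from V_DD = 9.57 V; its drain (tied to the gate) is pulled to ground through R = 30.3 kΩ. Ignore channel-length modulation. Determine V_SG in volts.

With gate tied to drain, V_SG = V_SD ≥ V_SG − |V_th|, so the device is in saturation.
k_p = μ_pC_ox · (W/L) = 0.62 mA/V².
KCL at the drain: ½ k_p (V_SG − |V_th|)² = (V_DD − V_SG)/R.
Let x = V_SG − 1.03. Then 9.39 x² + x − 8.54 = 0, giving x = 0.902 V (positive root), so V_SG = 1.93 V.
I_D = (V_DD − V_SG)/R = (9.57 − 1.93) / 30.3 = 0.252 mA.

V_SG = 1.93 V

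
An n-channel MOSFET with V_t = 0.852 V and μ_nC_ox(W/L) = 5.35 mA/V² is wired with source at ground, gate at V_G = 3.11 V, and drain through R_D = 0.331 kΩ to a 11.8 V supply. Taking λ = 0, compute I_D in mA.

I_D = 13.6 mA

V_GS = V_G = 3.11 V, so V_ov = 3.11 − 0.852 = 2.26 V.
Assume saturation: I_D = ½ k_n V_ov² = 0.5 × 5.35 × 2.26² = 13.6 mA, giving V_DS = V_DD − I_D R_D = 11.8 − 13.6 × 0.331 = 7.29 V.
V_DS = 7.29 V ≥ V_ov = 2.26 V, confirming saturation.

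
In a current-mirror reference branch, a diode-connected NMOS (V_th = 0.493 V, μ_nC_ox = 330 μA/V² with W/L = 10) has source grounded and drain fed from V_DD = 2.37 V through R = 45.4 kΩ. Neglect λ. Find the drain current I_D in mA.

With gate tied to drain, V_GS = V_DS ≥ V_GS − V_th, so the device is in saturation.
k_n = μ_nC_ox · (W/L) = 3.3 mA/V².
KCL at the drain: ½ k_n (V_GS − V_th)² = (V_DD − V_GS)/R.
Let x = V_GS − 0.493. Then 74.9 x² + x − 1.877 = 0, giving x = 0.152 V (positive root), so V_GS = 0.645 V.
I_D = (V_DD − V_GS)/R = (2.37 − 0.645) / 45.4 = 0.038 mA.

I_D = 0.0380 mA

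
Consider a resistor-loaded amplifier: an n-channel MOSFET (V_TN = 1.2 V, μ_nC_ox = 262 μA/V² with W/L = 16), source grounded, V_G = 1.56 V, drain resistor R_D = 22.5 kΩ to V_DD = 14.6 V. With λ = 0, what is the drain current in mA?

V_GS = V_G = 1.56 V, so V_ov = 1.56 − 1.2 = 0.36 V.
k_n = μ_nC_ox · (W/L) = 4.192 mA/V².
Assume saturation: I_D = ½ k_n V_ov² = 0.5 × 4.192 × 0.36² = 0.272 mA, giving V_DS = V_DD − I_D R_D = 14.6 − 0.272 × 22.5 = 8.49 V.
V_DS = 8.49 V ≥ V_ov = 0.36 V, confirming saturation.

I_D = 0.272 mA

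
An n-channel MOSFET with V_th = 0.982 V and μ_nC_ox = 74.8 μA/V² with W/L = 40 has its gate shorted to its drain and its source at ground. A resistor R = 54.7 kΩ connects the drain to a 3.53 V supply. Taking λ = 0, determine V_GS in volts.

V_GS = 1.15 V

With gate tied to drain, V_GS = V_DS ≥ V_GS − V_th, so the device is in saturation.
k_n = μ_nC_ox · (W/L) = 2.992 mA/V².
KCL at the drain: ½ k_n (V_GS − V_th)² = (V_DD − V_GS)/R.
Let x = V_GS − 0.982. Then 81.8 x² + x − 2.548 = 0, giving x = 0.17 V (positive root), so V_GS = 1.15 V.
I_D = (V_DD − V_GS)/R = (3.53 − 1.15) / 54.7 = 0.0435 mA.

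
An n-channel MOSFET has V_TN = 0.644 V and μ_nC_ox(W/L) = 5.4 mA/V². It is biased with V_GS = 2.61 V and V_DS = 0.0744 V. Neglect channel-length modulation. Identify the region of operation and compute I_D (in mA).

V_ov = V_GS − V_TN = 2.61 − 0.644 = 1.97 V.
Since V_DS = 0.0744 V < V_ov = 1.97 V, the device is in the triode region.
I_D = k_n [V_ov · V_DS − ½ V_DS²] = 5.4 × [1.97 × 0.0744 − 0.5 × 0.0744²] = 0.775 mA.

Triode; I_D = 0.775 mA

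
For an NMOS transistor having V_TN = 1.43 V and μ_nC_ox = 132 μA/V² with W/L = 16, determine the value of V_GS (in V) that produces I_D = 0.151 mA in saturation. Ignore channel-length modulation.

k_n = μ_nC_ox · (W/L) = 2.112 mA/V².
In saturation I_D = ½ k_n (V_GS − V_TN)², so V_GS − V_TN = √(2 I_D / k_n) = √(2 × 0.151 / 2.112) = 0.378 V.
V_GS = 1.43 + 0.378 = 1.81 V.

V_GS = 1.81 V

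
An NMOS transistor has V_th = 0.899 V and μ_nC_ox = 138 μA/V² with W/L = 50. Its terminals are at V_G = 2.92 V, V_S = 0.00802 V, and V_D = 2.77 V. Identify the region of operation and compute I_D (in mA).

Saturation; I_D = 14.0 mA

V_GS = V_G − V_S = 2.92 − 0.00802 = 2.91 V; V_DS = V_D − V_S = 2.77 − 0.00802 = 2.76 V.
k_n = μ_nC_ox · (W/L) = 6.9 mA/V².
V_ov = V_GS − V_th = 2.91 − 0.899 = 2.01 V.
Since V_DS = 2.76 V ≥ V_ov = 2.01 V, the device is in saturation.
I_D = ½ k_n V_ov² = 0.5 × 6.9 × 2.01² = 14 mA.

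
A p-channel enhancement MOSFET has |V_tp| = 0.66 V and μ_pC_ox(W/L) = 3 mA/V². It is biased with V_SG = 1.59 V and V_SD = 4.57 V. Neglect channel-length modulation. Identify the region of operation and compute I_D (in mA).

Saturation; I_D = 1.30 mA

V_ov = V_SG − |V_tp| = 1.59 − 0.66 = 0.93 V.
Since V_SD = 4.57 V ≥ V_ov = 0.93 V, the device is in saturation.
I_D = ½ k_p V_ov² = 0.5 × 3 × 0.93² = 1.3 mA.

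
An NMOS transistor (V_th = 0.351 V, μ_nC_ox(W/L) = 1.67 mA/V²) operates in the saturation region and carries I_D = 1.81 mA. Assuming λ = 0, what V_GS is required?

V_GS = 1.82 V

In saturation I_D = ½ k_n (V_GS − V_th)², so V_GS − V_th = √(2 I_D / k_n) = √(2 × 1.81 / 1.67) = 1.47 V.
V_GS = 0.351 + 1.47 = 1.82 V.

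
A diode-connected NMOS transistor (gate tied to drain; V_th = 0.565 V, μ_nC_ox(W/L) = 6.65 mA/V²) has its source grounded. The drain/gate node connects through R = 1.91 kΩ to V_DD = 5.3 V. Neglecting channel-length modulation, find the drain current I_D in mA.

I_D = 2.07 mA

With gate tied to drain, V_GS = V_DS ≥ V_GS − V_th, so the device is in saturation.
KCL at the drain: ½ k_n (V_GS − V_th)² = (V_DD − V_GS)/R.
Let x = V_GS − 0.565. Then 6.35 x² + x − 4.735 = 0, giving x = 0.788 V (positive root), so V_GS = 1.35 V.
I_D = (V_DD − V_GS)/R = (5.3 − 1.35) / 1.91 = 2.07 mA.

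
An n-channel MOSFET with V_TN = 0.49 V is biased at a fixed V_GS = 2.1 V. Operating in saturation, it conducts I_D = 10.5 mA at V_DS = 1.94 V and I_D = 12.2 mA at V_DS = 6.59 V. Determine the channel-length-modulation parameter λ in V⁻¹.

With V_GS fixed, I_D ∝ (1 + λ V_DS) in saturation, so I_D2/I_D1 = (1 + λ V_DS2)/(1 + λ V_DS1).
12.2/10.5 = 1.162 = (1 + 6.59 λ)/(1 + 1.94 λ).
Solving: λ (I_D1 V_DS2 − I_D2 V_DS1) = I_D2 − I_D1, so λ = (12.2 − 10.5) / (10.5 × 6.59 − 12.2 × 1.94) = 1.7 / 45.5 = 0.0373 V⁻¹.

λ = 0.0373 V⁻¹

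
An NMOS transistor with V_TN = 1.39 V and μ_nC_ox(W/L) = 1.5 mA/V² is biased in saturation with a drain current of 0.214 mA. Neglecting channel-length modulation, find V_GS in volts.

V_GS = 1.92 V

In saturation I_D = ½ k_n (V_GS − V_TN)², so V_GS − V_TN = √(2 I_D / k_n) = √(2 × 0.214 / 1.5) = 0.534 V.
V_GS = 1.39 + 0.534 = 1.92 V.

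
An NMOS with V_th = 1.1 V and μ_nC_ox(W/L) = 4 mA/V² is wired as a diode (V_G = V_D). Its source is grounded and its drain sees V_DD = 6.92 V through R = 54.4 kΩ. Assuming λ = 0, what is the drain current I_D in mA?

With gate tied to drain, V_GS = V_DS ≥ V_GS − V_th, so the device is in saturation.
KCL at the drain: ½ k_n (V_GS − V_th)² = (V_DD − V_GS)/R.
Let x = V_GS − 1.1. Then 109 x² + x − 5.82 = 0, giving x = 0.227 V (positive root), so V_GS = 1.33 V.
I_D = (V_DD − V_GS)/R = (6.92 − 1.33) / 54.4 = 0.103 mA.

I_D = 0.103 mA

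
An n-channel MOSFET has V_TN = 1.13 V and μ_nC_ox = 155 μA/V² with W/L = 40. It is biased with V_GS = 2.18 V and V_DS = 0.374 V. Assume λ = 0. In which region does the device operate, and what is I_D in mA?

Triode; I_D = 2.00 mA

k_n = μ_nC_ox · (W/L) = 6.2 mA/V².
V_ov = V_GS − V_TN = 2.18 − 1.13 = 1.05 V.
Since V_DS = 0.374 V < V_ov = 1.05 V, the device is in the triode region.
I_D = k_n [V_ov · V_DS − ½ V_DS²] = 6.2 × [1.05 × 0.374 − 0.5 × 0.374²] = 2 mA.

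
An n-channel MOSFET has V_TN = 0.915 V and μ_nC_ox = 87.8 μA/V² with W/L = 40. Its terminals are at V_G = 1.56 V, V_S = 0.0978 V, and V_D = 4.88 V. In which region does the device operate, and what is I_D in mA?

V_GS = V_G − V_S = 1.56 − 0.0978 = 1.46 V; V_DS = V_D − V_S = 4.88 − 0.0978 = 4.78 V.
k_n = μ_nC_ox · (W/L) = 3.512 mA/V².
V_ov = V_GS − V_TN = 1.46 − 0.915 = 0.547 V.
Since V_DS = 4.78 V ≥ V_ov = 0.547 V, the device is in saturation.
I_D = ½ k_n V_ov² = 0.5 × 3.512 × 0.547² = 0.526 mA.

Saturation; I_D = 0.526 mA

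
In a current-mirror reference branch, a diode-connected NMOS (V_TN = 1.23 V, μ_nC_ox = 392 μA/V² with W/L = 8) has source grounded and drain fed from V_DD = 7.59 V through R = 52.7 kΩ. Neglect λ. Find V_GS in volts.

With gate tied to drain, V_GS = V_DS ≥ V_GS − V_TN, so the device is in saturation.
k_n = μ_nC_ox · (W/L) = 3.136 mA/V².
KCL at the drain: ½ k_n (V_GS − V_TN)² = (V_DD − V_GS)/R.
Let x = V_GS − 1.23. Then 82.6 x² + x − 6.36 = 0, giving x = 0.271 V (positive root), so V_GS = 1.5 V.
I_D = (V_DD − V_GS)/R = (7.59 − 1.5) / 52.7 = 0.116 mA.

V_GS = 1.50 V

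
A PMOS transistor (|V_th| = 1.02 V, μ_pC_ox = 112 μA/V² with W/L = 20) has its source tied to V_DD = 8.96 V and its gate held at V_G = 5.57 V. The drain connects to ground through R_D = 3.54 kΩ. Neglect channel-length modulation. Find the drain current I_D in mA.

V_SG = V_DD − V_G = 8.96 − 5.57 = 3.39 V, so V_ov = 3.39 − 1.02 = 2.37 V.
k_p = μ_pC_ox · (W/L) = 2.24 mA/V².
Assume saturation: I_D = ½ k_p V_ov² = 0.5 × 2.24 × 2.37² = 6.29 mA, giving V_SD = V_DD − I_D R_D = 8.96 − 6.29 × 3.54 = -13.3 V.
But -13.3 V < V_ov = 2.37 V, so the device is actually in triode.
In triode I_D = k_p[V_ov V_SD − ½ V_SD²] and I_D = (V_DD − V_SD)/R_D. Equating: 3.96 V_SD² − 19.79 V_SD + 8.96 = 0, giving V_SD = 0.503 V (the root below V_ov).
I_D = (8.96 − 0.503) / 3.54 = 2.39 mA.

I_D = 2.39 mA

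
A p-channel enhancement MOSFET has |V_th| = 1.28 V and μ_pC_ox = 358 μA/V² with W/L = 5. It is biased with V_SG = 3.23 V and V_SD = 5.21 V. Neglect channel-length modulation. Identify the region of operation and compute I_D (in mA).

Saturation; I_D = 3.40 mA

k_p = μ_pC_ox · (W/L) = 1.79 mA/V².
V_ov = V_SG − |V_th| = 3.23 − 1.28 = 1.95 V.
Since V_SD = 5.21 V ≥ V_ov = 1.95 V, the device is in saturation.
I_D = ½ k_p V_ov² = 0.5 × 1.79 × 1.95² = 3.4 mA.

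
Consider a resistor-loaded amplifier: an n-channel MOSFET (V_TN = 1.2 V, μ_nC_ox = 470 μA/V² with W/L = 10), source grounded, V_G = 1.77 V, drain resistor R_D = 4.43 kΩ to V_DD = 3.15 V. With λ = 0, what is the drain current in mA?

V_GS = V_G = 1.77 V, so V_ov = 1.77 − 1.2 = 0.57 V.
k_n = μ_nC_ox · (W/L) = 4.7 mA/V².
Assume saturation: I_D = ½ k_n V_ov² = 0.5 × 4.7 × 0.57² = 0.764 mA, giving V_DS = V_DD − I_D R_D = 3.15 − 0.764 × 4.43 = -0.232 V.
But -0.232 V < V_ov = 0.57 V, so the device is actually in triode.
In triode I_D = k_n[V_ov V_DS − ½ V_DS²] and I_D = (V_DD − V_DS)/R_D. Equating: 10.4 V_DS² − 12.87 V_DS + 3.15 = 0, giving V_DS = 0.336 V (the root below V_ov).
I_D = (3.15 − 0.336) / 4.43 = 0.635 mA.

I_D = 0.635 mA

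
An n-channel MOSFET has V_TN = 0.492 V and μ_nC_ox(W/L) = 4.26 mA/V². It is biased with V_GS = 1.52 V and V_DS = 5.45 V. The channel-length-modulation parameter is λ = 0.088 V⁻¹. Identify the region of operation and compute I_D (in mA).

V_ov = V_GS − V_TN = 1.52 − 0.492 = 1.03 V.
Since V_DS = 5.45 V ≥ V_ov = 1.03 V, the device is in saturation.
I_D = ½ k_n V_ov² (1 + λ V_DS) = 0.5 × 4.26 × 1.03² × (1 + 0.088 × 5.45) = 3.33 mA.

Saturation; I_D = 3.33 mA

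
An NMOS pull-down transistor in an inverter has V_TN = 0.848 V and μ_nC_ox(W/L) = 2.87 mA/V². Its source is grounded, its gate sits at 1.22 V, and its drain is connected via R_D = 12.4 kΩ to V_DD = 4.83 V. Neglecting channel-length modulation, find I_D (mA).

I_D = 0.199 mA

V_GS = V_G = 1.22 V, so V_ov = 1.22 − 0.848 = 0.372 V.
Assume saturation: I_D = ½ k_n V_ov² = 0.5 × 2.87 × 0.372² = 0.199 mA, giving V_DS = V_DD − I_D R_D = 4.83 − 0.199 × 12.4 = 2.37 V.
V_DS = 2.37 V ≥ V_ov = 0.372 V, confirming saturation.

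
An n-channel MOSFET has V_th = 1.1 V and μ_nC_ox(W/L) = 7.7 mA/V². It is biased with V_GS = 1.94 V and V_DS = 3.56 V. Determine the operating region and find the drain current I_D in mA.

Saturation; I_D = 2.72 mA

V_ov = V_GS − V_th = 1.94 − 1.1 = 0.84 V.
Since V_DS = 3.56 V ≥ V_ov = 0.84 V, the device is in saturation.
I_D = ½ k_n V_ov² = 0.5 × 7.7 × 0.84² = 2.72 mA.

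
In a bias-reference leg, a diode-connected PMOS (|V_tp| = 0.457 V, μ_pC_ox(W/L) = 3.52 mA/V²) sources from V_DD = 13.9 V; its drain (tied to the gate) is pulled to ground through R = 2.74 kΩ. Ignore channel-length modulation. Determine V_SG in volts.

V_SG = 2.03 V

With gate tied to drain, V_SG = V_SD ≥ V_SG − |V_tp|, so the device is in saturation.
KCL at the drain: ½ k_p (V_SG − |V_tp|)² = (V_DD − V_SG)/R.
Let x = V_SG − 0.457. Then 4.82 x² + x − 13.44 = 0, giving x = 1.57 V (positive root), so V_SG = 2.03 V.
I_D = (V_DD − V_SG)/R = (13.9 − 2.03) / 2.74 = 4.33 mA.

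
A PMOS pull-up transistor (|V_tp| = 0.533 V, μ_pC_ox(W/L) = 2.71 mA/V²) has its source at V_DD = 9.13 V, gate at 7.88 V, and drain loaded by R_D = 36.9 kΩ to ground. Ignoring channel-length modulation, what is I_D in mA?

V_SG = V_DD − V_G = 9.13 − 7.88 = 1.25 V, so V_ov = 1.25 − 0.533 = 0.717 V.
Assume saturation: I_D = ½ k_p V_ov² = 0.5 × 2.71 × 0.717² = 0.697 mA, giving V_SD = V_DD − I_D R_D = 9.13 − 0.697 × 36.9 = -16.6 V.
But -16.6 V < V_ov = 0.717 V, so the device is actually in triode.
In triode I_D = k_p[V_ov V_SD − ½ V_SD²] and I_D = (V_DD − V_SD)/R_D. Equating: 50 V_SD² − 72.7 V_SD + 9.13 = 0, giving V_SD = 0.139 V (the root below V_ov).
I_D = (9.13 − 0.139) / 36.9 = 0.244 mA.

I_D = 0.244 mA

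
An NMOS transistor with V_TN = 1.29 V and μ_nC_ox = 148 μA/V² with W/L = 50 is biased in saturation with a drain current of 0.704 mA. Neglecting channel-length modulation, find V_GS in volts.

k_n = μ_nC_ox · (W/L) = 7.4 mA/V².
In saturation I_D = ½ k_n (V_GS − V_TN)², so V_GS − V_TN = √(2 I_D / k_n) = √(2 × 0.704 / 7.4) = 0.436 V.
V_GS = 1.29 + 0.436 = 1.73 V.

V_GS = 1.73 V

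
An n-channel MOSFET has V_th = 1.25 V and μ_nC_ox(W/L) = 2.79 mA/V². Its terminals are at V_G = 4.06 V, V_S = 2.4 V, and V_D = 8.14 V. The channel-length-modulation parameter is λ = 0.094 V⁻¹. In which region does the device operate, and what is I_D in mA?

Saturation; I_D = 0.361 mA

V_GS = V_G − V_S = 4.06 − 2.4 = 1.66 V; V_DS = V_D − V_S = 8.14 − 2.4 = 5.74 V.
V_ov = V_GS − V_th = 1.66 − 1.25 = 0.41 V.
Since V_DS = 5.74 V ≥ V_ov = 0.41 V, the device is in saturation.
I_D = ½ k_n V_ov² (1 + λ V_DS) = 0.5 × 2.79 × 0.41² × (1 + 0.094 × 5.74) = 0.361 mA.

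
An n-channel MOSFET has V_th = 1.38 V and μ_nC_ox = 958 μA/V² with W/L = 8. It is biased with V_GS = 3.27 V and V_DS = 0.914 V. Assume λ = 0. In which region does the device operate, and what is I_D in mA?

k_n = μ_nC_ox · (W/L) = 7.664 mA/V².
V_ov = V_GS − V_th = 3.27 − 1.38 = 1.89 V.
Since V_DS = 0.914 V < V_ov = 1.89 V, the device is in the triode region.
I_D = k_n [V_ov · V_DS − ½ V_DS²] = 7.664 × [1.89 × 0.914 − 0.5 × 0.914²] = 10 mA.

Triode; I_D = 10.0 mA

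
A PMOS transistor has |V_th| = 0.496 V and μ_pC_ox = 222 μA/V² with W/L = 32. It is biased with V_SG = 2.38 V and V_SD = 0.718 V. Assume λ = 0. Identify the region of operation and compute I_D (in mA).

Triode; I_D = 7.78 mA

k_p = μ_pC_ox · (W/L) = 7.104 mA/V².
V_ov = V_SG − |V_th| = 2.38 − 0.496 = 1.88 V.
Since V_SD = 0.718 V < V_ov = 1.88 V, the device is in the triode region.
I_D = k_p [V_ov · V_SD − ½ V_SD²] = 7.104 × [1.88 × 0.718 − 0.5 × 0.718²] = 7.78 mA.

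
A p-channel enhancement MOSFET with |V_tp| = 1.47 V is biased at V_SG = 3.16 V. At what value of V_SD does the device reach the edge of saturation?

V_SD,sat = 1.69 V

The boundary between triode and saturation is V_SD = V_SG − |V_tp| = V_ov.
V_ov = 3.16 − 1.47 = 1.69 V.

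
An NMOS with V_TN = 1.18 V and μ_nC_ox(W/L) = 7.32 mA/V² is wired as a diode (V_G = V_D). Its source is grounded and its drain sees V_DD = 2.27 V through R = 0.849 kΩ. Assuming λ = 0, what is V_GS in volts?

With gate tied to drain, V_GS = V_DS ≥ V_GS − V_TN, so the device is in saturation.
KCL at the drain: ½ k_n (V_GS − V_TN)² = (V_DD − V_GS)/R.
Let x = V_GS − 1.18. Then 3.11 x² + x − 1.09 = 0, giving x = 0.453 V (positive root), so V_GS = 1.63 V.
I_D = (V_DD − V_GS)/R = (2.27 − 1.63) / 0.849 = 0.75 mA.

V_GS = 1.63 V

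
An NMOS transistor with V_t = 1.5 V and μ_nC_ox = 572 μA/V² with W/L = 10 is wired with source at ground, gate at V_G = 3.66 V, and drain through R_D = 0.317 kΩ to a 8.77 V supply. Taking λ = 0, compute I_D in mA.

I_D = 13.3 mA

V_GS = V_G = 3.66 V, so V_ov = 3.66 − 1.5 = 2.16 V.
k_n = μ_nC_ox · (W/L) = 5.72 mA/V².
Assume saturation: I_D = ½ k_n V_ov² = 0.5 × 5.72 × 2.16² = 13.3 mA, giving V_DS = V_DD − I_D R_D = 8.77 − 13.3 × 0.317 = 4.54 V.
V_DS = 4.54 V ≥ V_ov = 2.16 V, confirming saturation.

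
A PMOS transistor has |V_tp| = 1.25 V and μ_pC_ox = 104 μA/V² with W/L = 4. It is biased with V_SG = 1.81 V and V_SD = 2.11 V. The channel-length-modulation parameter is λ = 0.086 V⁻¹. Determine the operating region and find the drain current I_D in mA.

k_p = μ_pC_ox · (W/L) = 0.416 mA/V².
V_ov = V_SG − |V_tp| = 1.81 − 1.25 = 0.56 V.
Since V_SD = 2.11 V ≥ V_ov = 0.56 V, the device is in saturation.
I_D = ½ k_p V_ov² (1 + λ V_SD) = 0.5 × 0.416 × 0.56² × (1 + 0.086 × 2.11) = 0.0771 mA.

Saturation; I_D = 0.0771 mA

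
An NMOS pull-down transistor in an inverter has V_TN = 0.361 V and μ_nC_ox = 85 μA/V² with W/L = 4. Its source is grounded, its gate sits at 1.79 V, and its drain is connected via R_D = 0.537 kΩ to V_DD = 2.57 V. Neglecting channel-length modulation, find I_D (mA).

I_D = 0.347 mA

V_GS = V_G = 1.79 V, so V_ov = 1.79 − 0.361 = 1.43 V.
k_n = μ_nC_ox · (W/L) = 0.34 mA/V².
Assume saturation: I_D = ½ k_n V_ov² = 0.5 × 0.34 × 1.43² = 0.347 mA, giving V_DS = V_DD − I_D R_D = 2.57 − 0.347 × 0.537 = 2.38 V.
V_DS = 2.38 V ≥ V_ov = 1.43 V, confirming saturation.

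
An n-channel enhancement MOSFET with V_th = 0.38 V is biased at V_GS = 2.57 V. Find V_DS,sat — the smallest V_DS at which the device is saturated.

V_DS,sat = 2.19 V

The boundary between triode and saturation is V_DS = V_GS − V_th = V_ov.
V_ov = 2.57 − 0.38 = 2.19 V.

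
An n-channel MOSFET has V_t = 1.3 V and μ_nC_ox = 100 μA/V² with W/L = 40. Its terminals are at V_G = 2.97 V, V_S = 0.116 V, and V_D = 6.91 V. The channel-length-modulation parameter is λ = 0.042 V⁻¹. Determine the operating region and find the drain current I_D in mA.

V_GS = V_G − V_S = 2.97 − 0.116 = 2.85 V; V_DS = V_D − V_S = 6.91 − 0.116 = 6.79 V.
k_n = μ_nC_ox · (W/L) = 4 mA/V².
V_ov = V_GS − V_t = 2.85 − 1.3 = 1.55 V.
Since V_DS = 6.79 V ≥ V_ov = 1.55 V, the device is in saturation.
I_D = ½ k_n V_ov² (1 + λ V_DS) = 0.5 × 4 × 1.55² × (1 + 0.042 × 6.79) = 6.21 mA.

Saturation; I_D = 6.21 mA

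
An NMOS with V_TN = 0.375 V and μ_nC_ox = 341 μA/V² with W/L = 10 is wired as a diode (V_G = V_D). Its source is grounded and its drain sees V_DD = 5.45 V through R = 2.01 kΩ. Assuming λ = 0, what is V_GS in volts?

With gate tied to drain, V_GS = V_DS ≥ V_GS − V_TN, so the device is in saturation.
k_n = μ_nC_ox · (W/L) = 3.41 mA/V².
KCL at the drain: ½ k_n (V_GS − V_TN)² = (V_DD − V_GS)/R.
Let x = V_GS − 0.375. Then 3.43 x² + x − 5.075 = 0, giving x = 1.08 V (positive root), so V_GS = 1.45 V.
I_D = (V_DD − V_GS)/R = (5.45 − 1.45) / 2.01 = 1.99 mA.

V_GS = 1.45 V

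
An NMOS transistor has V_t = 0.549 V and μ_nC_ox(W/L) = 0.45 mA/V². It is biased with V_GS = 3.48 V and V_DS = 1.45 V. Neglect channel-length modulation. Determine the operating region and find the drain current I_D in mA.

Triode; I_D = 1.44 mA

V_ov = V_GS − V_t = 3.48 − 0.549 = 2.93 V.
Since V_DS = 1.45 V < V_ov = 2.93 V, the device is in the triode region.
I_D = k_n [V_ov · V_DS − ½ V_DS²] = 0.45 × [2.93 × 1.45 − 0.5 × 1.45²] = 1.44 mA.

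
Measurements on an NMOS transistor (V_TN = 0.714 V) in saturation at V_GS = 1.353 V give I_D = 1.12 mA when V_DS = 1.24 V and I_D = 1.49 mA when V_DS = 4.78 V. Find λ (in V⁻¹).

λ = 0.106 V⁻¹

With V_GS fixed, I_D ∝ (1 + λ V_DS) in saturation, so I_D2/I_D1 = (1 + λ V_DS2)/(1 + λ V_DS1).
1.49/1.12 = 1.33 = (1 + 4.78 λ)/(1 + 1.24 λ).
Solving: λ (I_D1 V_DS2 − I_D2 V_DS1) = I_D2 − I_D1, so λ = (1.49 − 1.12) / (1.12 × 4.78 − 1.49 × 1.24) = 0.37 / 3.51 = 0.106 V⁻¹.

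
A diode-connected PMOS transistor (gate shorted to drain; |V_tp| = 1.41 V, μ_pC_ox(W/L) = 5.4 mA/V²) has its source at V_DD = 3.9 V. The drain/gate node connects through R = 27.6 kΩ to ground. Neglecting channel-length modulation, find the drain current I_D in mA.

I_D = 0.0838 mA

With gate tied to drain, V_SG = V_SD ≥ V_SG − |V_tp|, so the device is in saturation.
KCL at the drain: ½ k_p (V_SG − |V_tp|)² = (V_DD − V_SG)/R.
Let x = V_SG − 1.41. Then 74.5 x² + x − 2.49 = 0, giving x = 0.176 V (positive root), so V_SG = 1.59 V.
I_D = (V_DD − V_SG)/R = (3.9 − 1.59) / 27.6 = 0.0838 mA.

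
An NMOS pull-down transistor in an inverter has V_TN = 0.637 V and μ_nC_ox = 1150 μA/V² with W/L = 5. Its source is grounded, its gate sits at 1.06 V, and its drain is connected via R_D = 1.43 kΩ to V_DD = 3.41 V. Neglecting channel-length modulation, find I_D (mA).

I_D = 0.514 mA

V_GS = V_G = 1.06 V, so V_ov = 1.06 − 0.637 = 0.423 V.
k_n = μ_nC_ox · (W/L) = 5.75 mA/V².
Assume saturation: I_D = ½ k_n V_ov² = 0.5 × 5.75 × 0.423² = 0.514 mA, giving V_DS = V_DD − I_D R_D = 3.41 − 0.514 × 1.43 = 2.67 V.
V_DS = 2.67 V ≥ V_ov = 0.423 V, confirming saturation.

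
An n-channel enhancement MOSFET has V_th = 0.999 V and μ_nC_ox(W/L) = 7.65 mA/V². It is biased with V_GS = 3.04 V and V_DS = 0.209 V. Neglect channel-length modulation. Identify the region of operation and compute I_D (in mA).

V_ov = V_GS − V_th = 3.04 − 0.999 = 2.04 V.
Since V_DS = 0.209 V < V_ov = 2.04 V, the device is in the triode region.
I_D = k_n [V_ov · V_DS − ½ V_DS²] = 7.65 × [2.04 × 0.209 − 0.5 × 0.209²] = 3.1 mA.

Triode; I_D = 3.10 mA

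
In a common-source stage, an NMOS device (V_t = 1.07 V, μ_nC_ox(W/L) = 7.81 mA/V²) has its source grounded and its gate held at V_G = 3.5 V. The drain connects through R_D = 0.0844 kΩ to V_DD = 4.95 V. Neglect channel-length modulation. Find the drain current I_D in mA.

V_GS = V_G = 3.5 V, so V_ov = 3.5 − 1.07 = 2.43 V.
Assume saturation: I_D = ½ k_n V_ov² = 0.5 × 7.81 × 2.43² = 23.1 mA, giving V_DS = V_DD − I_D R_D = 4.95 − 23.1 × 0.0844 = 3 V.
V_DS = 3 V ≥ V_ov = 2.43 V, confirming saturation.

I_D = 23.1 mA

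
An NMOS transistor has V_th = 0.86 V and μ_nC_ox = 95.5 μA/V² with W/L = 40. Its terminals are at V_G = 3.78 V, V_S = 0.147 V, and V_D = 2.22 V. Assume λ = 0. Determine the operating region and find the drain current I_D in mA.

Triode; I_D = 13.8 mA

V_GS = V_G − V_S = 3.78 − 0.147 = 3.63 V; V_DS = V_D − V_S = 2.22 − 0.147 = 2.07 V.
k_n = μ_nC_ox · (W/L) = 3.82 mA/V².
V_ov = V_GS − V_th = 3.63 − 0.86 = 2.77 V.
Since V_DS = 2.07 V < V_ov = 2.77 V, the device is in the triode region.
I_D = k_n [V_ov · V_DS − ½ V_DS²] = 3.82 × [2.77 × 2.07 − 0.5 × 2.07²] = 13.8 mA.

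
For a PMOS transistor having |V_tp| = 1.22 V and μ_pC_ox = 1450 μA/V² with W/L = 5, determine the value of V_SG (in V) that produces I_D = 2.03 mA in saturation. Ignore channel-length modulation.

V_SG = 1.97 V

k_p = μ_pC_ox · (W/L) = 7.25 mA/V².
In saturation I_D = ½ k_p (V_SG − |V_tp|)², so V_SG − |V_tp| = √(2 I_D / k_p) = √(2 × 2.03 / 7.25) = 0.748 V.
V_SG = 1.22 + 0.748 = 1.97 V.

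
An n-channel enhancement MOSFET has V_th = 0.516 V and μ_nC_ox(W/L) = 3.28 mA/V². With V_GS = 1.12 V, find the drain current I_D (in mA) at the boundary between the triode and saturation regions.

I_D = 0.598 mA

At the boundary V_DS = V_ov = V_GS − V_th = 1.12 − 0.516 = 0.604 V.
I_D = ½ k_n V_ov² = 0.5 × 3.28 × 0.604² = 0.598 mA.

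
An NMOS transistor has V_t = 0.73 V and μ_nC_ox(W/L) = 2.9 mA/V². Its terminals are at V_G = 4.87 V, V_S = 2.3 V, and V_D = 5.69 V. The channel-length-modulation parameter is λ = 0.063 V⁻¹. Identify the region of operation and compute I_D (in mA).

V_GS = V_G − V_S = 4.87 − 2.3 = 2.57 V; V_DS = V_D − V_S = 5.69 − 2.3 = 3.39 V.
V_ov = V_GS − V_t = 2.57 − 0.73 = 1.84 V.
Since V_DS = 3.39 V ≥ V_ov = 1.84 V, the device is in saturation.
I_D = ½ k_n V_ov² (1 + λ V_DS) = 0.5 × 2.9 × 1.84² × (1 + 0.063 × 3.39) = 5.96 mA.

Saturation; I_D = 5.96 mA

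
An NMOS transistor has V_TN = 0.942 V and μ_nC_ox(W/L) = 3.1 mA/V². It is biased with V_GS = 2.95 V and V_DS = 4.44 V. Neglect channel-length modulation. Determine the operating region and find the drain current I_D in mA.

V_ov = V_GS − V_TN = 2.95 − 0.942 = 2.01 V.
Since V_DS = 4.44 V ≥ V_ov = 2.01 V, the device is in saturation.
I_D = ½ k_n V_ov² = 0.5 × 3.1 × 2.01² = 6.25 mA.

Saturation; I_D = 6.25 mA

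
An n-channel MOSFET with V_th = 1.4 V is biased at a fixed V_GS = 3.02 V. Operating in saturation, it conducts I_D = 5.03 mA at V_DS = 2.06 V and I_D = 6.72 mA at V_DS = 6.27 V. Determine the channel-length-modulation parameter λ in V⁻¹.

λ = 0.0955 V⁻¹

With V_GS fixed, I_D ∝ (1 + λ V_DS) in saturation, so I_D2/I_D1 = (1 + λ V_DS2)/(1 + λ V_DS1).
6.72/5.03 = 1.336 = (1 + 6.27 λ)/(1 + 2.06 λ).
Solving: λ (I_D1 V_DS2 − I_D2 V_DS1) = I_D2 − I_D1, so λ = (6.72 − 5.03) / (5.03 × 6.27 − 6.72 × 2.06) = 1.69 / 17.7 = 0.0955 V⁻¹.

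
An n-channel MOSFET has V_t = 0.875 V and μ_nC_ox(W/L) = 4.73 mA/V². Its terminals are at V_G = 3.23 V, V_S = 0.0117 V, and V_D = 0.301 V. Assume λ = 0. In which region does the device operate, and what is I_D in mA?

Triode; I_D = 3.01 mA

V_GS = V_G − V_S = 3.23 − 0.0117 = 3.22 V; V_DS = V_D − V_S = 0.301 − 0.0117 = 0.289 V.
V_ov = V_GS − V_t = 3.22 − 0.875 = 2.34 V.
Since V_DS = 0.289 V < V_ov = 2.34 V, the device is in the triode region.
I_D = k_n [V_ov · V_DS − ½ V_DS²] = 4.73 × [2.34 × 0.289 − 0.5 × 0.289²] = 3.01 mA.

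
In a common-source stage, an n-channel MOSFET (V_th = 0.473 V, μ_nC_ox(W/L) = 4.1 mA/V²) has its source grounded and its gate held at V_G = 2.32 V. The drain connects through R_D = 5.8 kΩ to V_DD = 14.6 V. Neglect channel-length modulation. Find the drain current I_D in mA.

V_GS = V_G = 2.32 V, so V_ov = 2.32 − 0.473 = 1.85 V.
Assume saturation: I_D = ½ k_n V_ov² = 0.5 × 4.1 × 1.85² = 6.99 mA, giving V_DS = V_DD − I_D R_D = 14.6 − 6.99 × 5.8 = -26 V.
But -26 V < V_ov = 1.85 V, so the device is actually in triode.
In triode I_D = k_n[V_ov V_DS − ½ V_DS²] and I_D = (V_DD − V_DS)/R_D. Equating: 11.9 V_DS² − 44.92 V_DS + 14.6 = 0, giving V_DS = 0.359 V (the root below V_ov).
I_D = (14.6 − 0.359) / 5.8 = 2.46 mA.

I_D = 2.46 mA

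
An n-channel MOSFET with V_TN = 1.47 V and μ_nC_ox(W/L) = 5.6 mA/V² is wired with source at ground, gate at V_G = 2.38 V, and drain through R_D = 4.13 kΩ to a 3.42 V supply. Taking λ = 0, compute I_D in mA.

V_GS = V_G = 2.38 V, so V_ov = 2.38 − 1.47 = 0.91 V.
Assume saturation: I_D = ½ k_n V_ov² = 0.5 × 5.6 × 0.91² = 2.32 mA, giving V_DS = V_DD − I_D R_D = 3.42 − 2.32 × 4.13 = -6.16 V.
But -6.16 V < V_ov = 0.91 V, so the device is actually in triode.
In triode I_D = k_n[V_ov V_DS − ½ V_DS²] and I_D = (V_DD − V_DS)/R_D. Equating: 11.6 V_DS² − 22.05 V_DS + 3.42 = 0, giving V_DS = 0.17 V (the root below V_ov).
I_D = (3.42 − 0.17) / 4.13 = 0.787 mA.

I_D = 0.787 mA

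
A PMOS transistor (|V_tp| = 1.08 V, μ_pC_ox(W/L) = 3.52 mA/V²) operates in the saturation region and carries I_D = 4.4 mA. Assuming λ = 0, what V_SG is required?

V_SG = 2.66 V

In saturation I_D = ½ k_p (V_SG − |V_tp|)², so V_SG − |V_tp| = √(2 I_D / k_p) = √(2 × 4.4 / 3.52) = 1.58 V.
V_SG = 1.08 + 1.58 = 2.66 V.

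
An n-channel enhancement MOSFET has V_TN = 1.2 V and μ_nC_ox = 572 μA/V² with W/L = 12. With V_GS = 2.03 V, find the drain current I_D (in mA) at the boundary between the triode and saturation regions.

I_D = 2.36 mA

At the boundary V_DS = V_ov = V_GS − V_TN = 2.03 − 1.2 = 0.83 V.
k_n = μ_nC_ox · (W/L) = 6.864 mA/V².
I_D = ½ k_n V_ov² = 0.5 × 6.864 × 0.83² = 2.36 mA.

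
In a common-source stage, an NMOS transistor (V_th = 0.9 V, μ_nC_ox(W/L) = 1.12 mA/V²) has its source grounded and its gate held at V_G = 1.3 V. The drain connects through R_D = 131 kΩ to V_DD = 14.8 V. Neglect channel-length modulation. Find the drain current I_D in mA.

I_D = 0.0896 mA

V_GS = V_G = 1.3 V, so V_ov = 1.3 − 0.9 = 0.4 V.
Assume saturation: I_D = ½ k_n V_ov² = 0.5 × 1.12 × 0.4² = 0.0896 mA, giving V_DS = V_DD − I_D R_D = 14.8 − 0.0896 × 131 = 3.06 V.
V_DS = 3.06 V ≥ V_ov = 0.4 V, confirming saturation.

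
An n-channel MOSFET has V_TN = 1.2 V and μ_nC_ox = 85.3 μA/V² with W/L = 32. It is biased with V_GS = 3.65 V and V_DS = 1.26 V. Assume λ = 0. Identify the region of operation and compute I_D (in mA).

Triode; I_D = 6.26 mA

k_n = μ_nC_ox · (W/L) = 2.73 mA/V².
V_ov = V_GS − V_TN = 3.65 − 1.2 = 2.45 V.
Since V_DS = 1.26 V < V_ov = 2.45 V, the device is in the triode region.
I_D = k_n [V_ov · V_DS − ½ V_DS²] = 2.73 × [2.45 × 1.26 − 0.5 × 1.26²] = 6.26 mA.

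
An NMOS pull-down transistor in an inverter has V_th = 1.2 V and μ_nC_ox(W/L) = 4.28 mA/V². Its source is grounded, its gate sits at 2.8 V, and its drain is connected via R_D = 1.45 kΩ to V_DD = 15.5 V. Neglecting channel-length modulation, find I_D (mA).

V_GS = V_G = 2.8 V, so V_ov = 2.8 − 1.2 = 1.6 V.
Assume saturation: I_D = ½ k_n V_ov² = 0.5 × 4.28 × 1.6² = 5.48 mA, giving V_DS = V_DD − I_D R_D = 15.5 − 5.48 × 1.45 = 7.56 V.
V_DS = 7.56 V ≥ V_ov = 1.6 V, confirming saturation.

I_D = 5.48 mA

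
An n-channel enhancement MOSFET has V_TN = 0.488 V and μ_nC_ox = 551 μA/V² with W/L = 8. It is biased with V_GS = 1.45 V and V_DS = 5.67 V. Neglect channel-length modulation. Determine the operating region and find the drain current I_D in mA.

k_n = μ_nC_ox · (W/L) = 4.408 mA/V².
V_ov = V_GS − V_TN = 1.45 − 0.488 = 0.962 V.
Since V_DS = 5.67 V ≥ V_ov = 0.962 V, the device is in saturation.
I_D = ½ k_n V_ov² = 0.5 × 4.408 × 0.962² = 2.04 mA.

Saturation; I_D = 2.04 mA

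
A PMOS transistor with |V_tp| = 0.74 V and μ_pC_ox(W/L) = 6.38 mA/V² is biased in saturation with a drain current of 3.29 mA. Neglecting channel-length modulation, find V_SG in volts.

In saturation I_D = ½ k_p (V_SG − |V_tp|)², so V_SG − |V_tp| = √(2 I_D / k_p) = √(2 × 3.29 / 6.38) = 1.02 V.
V_SG = 0.74 + 1.02 = 1.76 V.

V_SG = 1.76 V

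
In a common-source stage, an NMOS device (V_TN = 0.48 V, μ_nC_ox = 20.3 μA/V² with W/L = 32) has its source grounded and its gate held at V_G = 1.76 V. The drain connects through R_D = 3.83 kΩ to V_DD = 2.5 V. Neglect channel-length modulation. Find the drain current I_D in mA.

I_D = 0.450 mA

V_GS = V_G = 1.76 V, so V_ov = 1.76 − 0.48 = 1.28 V.
k_n = μ_nC_ox · (W/L) = 0.6496 mA/V².
Assume saturation: I_D = ½ k_n V_ov² = 0.5 × 0.6496 × 1.28² = 0.532 mA, giving V_DS = V_DD − I_D R_D = 2.5 − 0.532 × 3.83 = 0.462 V.
But 0.462 V < V_ov = 1.28 V, so the device is actually in triode.
In triode I_D = k_n[V_ov V_DS − ½ V_DS²] and I_D = (V_DD − V_DS)/R_D. Equating: 1.24 V_DS² − 4.185 V_DS + 2.5 = 0, giving V_DS = 0.777 V (the root below V_ov).
I_D = (2.5 − 0.777) / 3.83 = 0.45 mA.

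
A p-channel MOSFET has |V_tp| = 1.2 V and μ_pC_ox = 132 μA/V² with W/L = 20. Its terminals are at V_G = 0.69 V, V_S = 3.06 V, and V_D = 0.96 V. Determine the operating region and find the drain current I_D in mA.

V_SG = V_S − V_G = 3.06 − 0.69 = 2.37 V; V_SD = V_S − V_D = 3.06 − 0.96 = 2.1 V.
k_p = μ_pC_ox · (W/L) = 2.64 mA/V².
V_ov = V_SG − |V_tp| = 2.37 − 1.2 = 1.17 V.
Since V_SD = 2.1 V ≥ V_ov = 1.17 V, the device is in saturation.
I_D = ½ k_p V_ov² = 0.5 × 2.64 × 1.17² = 1.81 mA.

Saturation; I_D = 1.81 mA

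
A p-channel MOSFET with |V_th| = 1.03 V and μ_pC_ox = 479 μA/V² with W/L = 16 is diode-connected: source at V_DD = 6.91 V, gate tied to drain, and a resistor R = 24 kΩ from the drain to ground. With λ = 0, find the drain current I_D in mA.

I_D = 0.235 mA

With gate tied to drain, V_SG = V_SD ≥ V_SG − |V_th|, so the device is in saturation.
k_p = μ_pC_ox · (W/L) = 7.664 mA/V².
KCL at the drain: ½ k_p (V_SG − |V_th|)² = (V_DD − V_SG)/R.
Let x = V_SG − 1.03. Then 92 x² + x − 5.88 = 0, giving x = 0.247 V (positive root), so V_SG = 1.28 V.
I_D = (V_DD − V_SG)/R = (6.91 − 1.28) / 24 = 0.235 mA.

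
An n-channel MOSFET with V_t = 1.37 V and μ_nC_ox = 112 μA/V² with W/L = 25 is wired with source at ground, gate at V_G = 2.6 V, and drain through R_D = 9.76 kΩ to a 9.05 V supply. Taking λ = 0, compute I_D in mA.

V_GS = V_G = 2.6 V, so V_ov = 2.6 − 1.37 = 1.23 V.
k_n = μ_nC_ox · (W/L) = 2.8 mA/V².
Assume saturation: I_D = ½ k_n V_ov² = 0.5 × 2.8 × 1.23² = 2.12 mA, giving V_DS = V_DD − I_D R_D = 9.05 − 2.12 × 9.76 = -11.6 V.
But -11.6 V < V_ov = 1.23 V, so the device is actually in triode.
In triode I_D = k_n[V_ov V_DS − ½ V_DS²] and I_D = (V_DD − V_DS)/R_D. Equating: 13.7 V_DS² − 34.61 V_DS + 9.05 = 0, giving V_DS = 0.296 V (the root below V_ov).
I_D = (9.05 − 0.296) / 9.76 = 0.897 mA.

I_D = 0.897 mA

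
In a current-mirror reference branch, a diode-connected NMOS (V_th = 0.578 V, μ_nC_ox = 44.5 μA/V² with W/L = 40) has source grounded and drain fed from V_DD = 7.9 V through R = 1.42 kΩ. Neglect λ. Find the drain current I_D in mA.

I_D = 3.72 mA

With gate tied to drain, V_GS = V_DS ≥ V_GS − V_th, so the device is in saturation.
k_n = μ_nC_ox · (W/L) = 1.78 mA/V².
KCL at the drain: ½ k_n (V_GS − V_th)² = (V_DD − V_GS)/R.
Let x = V_GS − 0.578. Then 1.26 x² + x − 7.322 = 0, giving x = 2.04 V (positive root), so V_GS = 2.62 V.
I_D = (V_DD − V_GS)/R = (7.9 − 2.62) / 1.42 = 3.72 mA.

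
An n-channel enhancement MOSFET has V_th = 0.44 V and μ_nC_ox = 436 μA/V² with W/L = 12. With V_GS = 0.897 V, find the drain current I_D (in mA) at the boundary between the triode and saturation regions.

At the boundary V_DS = V_ov = V_GS − V_th = 0.897 − 0.44 = 0.457 V.
k_n = μ_nC_ox · (W/L) = 5.232 mA/V².
I_D = ½ k_n V_ov² = 0.5 × 5.232 × 0.457² = 0.546 mA.

I_D = 0.546 mA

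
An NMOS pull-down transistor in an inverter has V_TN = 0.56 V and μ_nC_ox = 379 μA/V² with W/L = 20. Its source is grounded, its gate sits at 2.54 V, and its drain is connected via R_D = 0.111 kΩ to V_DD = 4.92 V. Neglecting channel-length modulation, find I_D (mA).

I_D = 14.9 mA

V_GS = V_G = 2.54 V, so V_ov = 2.54 − 0.56 = 1.98 V.
k_n = μ_nC_ox · (W/L) = 7.58 mA/V².
Assume saturation: I_D = ½ k_n V_ov² = 0.5 × 7.58 × 1.98² = 14.9 mA, giving V_DS = V_DD − I_D R_D = 4.92 − 14.9 × 0.111 = 3.27 V.
V_DS = 3.27 V ≥ V_ov = 1.98 V, confirming saturation.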